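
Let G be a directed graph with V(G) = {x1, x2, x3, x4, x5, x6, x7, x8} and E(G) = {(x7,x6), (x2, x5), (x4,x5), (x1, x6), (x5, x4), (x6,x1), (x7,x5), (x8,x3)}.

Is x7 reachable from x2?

No

Explore from x2.
Distance 1: reach x5.
Distance 2: reach x4.
The search from x2 is exhausted; no directed path reaches x7.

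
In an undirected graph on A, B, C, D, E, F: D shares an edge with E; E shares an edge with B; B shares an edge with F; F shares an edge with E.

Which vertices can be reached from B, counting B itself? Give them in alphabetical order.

B, D, E, F

Start at B.
Its neighbours: E, F.
Then their neighbours: D.
Nothing further is reachable.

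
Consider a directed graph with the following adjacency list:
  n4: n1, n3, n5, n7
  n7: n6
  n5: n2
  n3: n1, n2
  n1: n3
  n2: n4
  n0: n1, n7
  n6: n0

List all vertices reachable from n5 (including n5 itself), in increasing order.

Start at n5.
Its neighbours: n2.
Then their neighbours: n4.
Then next layer: n1, n3, n7.
Then next layer: n6.
Then next layer: n0.
Every vertex is now reached.

n0, n1, n2, n3, n4, n5, n6, n7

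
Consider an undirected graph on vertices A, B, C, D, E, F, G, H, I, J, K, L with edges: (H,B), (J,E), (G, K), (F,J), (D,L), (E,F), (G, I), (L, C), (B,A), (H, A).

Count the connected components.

From A: component {A, B, H}.
From C: component {C, D, L}.
From E: component {E, F, J}.
From G: component {G, I, K}.
That's 4 components.

4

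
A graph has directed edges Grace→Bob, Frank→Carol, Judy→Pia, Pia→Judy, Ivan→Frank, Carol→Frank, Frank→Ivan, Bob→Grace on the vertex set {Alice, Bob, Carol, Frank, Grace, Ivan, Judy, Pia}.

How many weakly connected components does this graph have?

From Alice: component {Alice}.
From Bob: component {Bob, Grace}.
From Carol: component {Carol, Frank, Ivan}.
From Judy: component {Judy, Pia}.
That's 4 components.

4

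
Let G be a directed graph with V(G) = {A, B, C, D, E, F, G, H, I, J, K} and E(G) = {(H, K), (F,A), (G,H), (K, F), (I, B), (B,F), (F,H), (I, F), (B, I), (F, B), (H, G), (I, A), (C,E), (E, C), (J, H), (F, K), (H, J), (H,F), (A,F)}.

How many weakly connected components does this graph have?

From A: component {A, B, F, G, H, I, J, K}.
From C: component {C, E}.
From D: component {D}.
That's 3 components.

3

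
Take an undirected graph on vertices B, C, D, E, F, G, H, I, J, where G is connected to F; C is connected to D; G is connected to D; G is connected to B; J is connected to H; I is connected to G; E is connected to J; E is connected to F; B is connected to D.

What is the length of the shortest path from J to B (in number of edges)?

Distance 0: J.
Distance 1: E, H.
Distance 2: F.
Distance 3: G.
Distance 4: B, D, I — contains B.

4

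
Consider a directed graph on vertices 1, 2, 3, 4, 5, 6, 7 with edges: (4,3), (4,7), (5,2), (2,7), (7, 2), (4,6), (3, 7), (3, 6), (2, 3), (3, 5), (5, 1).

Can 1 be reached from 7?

Yes

Explore from 7.
Distance 1: reach 2.
Distance 2: reach 3.
Distance 3: reach 5, 6.
Distance 4: reach 1.
Found 1.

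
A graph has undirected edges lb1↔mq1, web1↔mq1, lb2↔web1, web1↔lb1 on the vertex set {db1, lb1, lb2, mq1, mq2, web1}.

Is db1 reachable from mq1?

No

Explore from mq1.
Distance 1: reach lb1, web1.
Distance 2: reach lb2.
The search is exhausted without reaching db1; it lies in a different component.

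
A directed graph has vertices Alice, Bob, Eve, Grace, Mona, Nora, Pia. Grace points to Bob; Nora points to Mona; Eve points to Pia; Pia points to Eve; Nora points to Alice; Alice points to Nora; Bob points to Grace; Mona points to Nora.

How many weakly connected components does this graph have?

From Alice: component {Alice, Mona, Nora}.
From Bob: component {Bob, Grace}.
From Eve: component {Eve, Pia}.
That's 3 components.

3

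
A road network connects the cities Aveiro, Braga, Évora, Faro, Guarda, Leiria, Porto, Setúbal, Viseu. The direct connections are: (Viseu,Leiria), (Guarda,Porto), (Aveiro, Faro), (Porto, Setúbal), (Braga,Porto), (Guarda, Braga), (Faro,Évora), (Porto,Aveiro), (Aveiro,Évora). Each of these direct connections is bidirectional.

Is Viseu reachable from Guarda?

Explore from Guarda.
Distance 1: reach Braga, Porto.
Distance 2: reach Aveiro, Setúbal.
Distance 3: reach Évora, Faro.
The search is exhausted without reaching Viseu; it lies in a different component.

No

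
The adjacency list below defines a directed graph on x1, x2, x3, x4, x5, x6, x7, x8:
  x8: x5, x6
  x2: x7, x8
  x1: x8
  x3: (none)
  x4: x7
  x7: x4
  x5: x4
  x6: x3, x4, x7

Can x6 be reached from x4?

Explore from x4.
Distance 1: reach x7.
The search from x4 is exhausted; no directed path reaches x6.

No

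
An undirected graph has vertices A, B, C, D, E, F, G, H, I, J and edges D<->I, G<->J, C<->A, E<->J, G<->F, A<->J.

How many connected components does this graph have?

From A: component {A, C, E, F, G, J}.
From B: component {B}.
From D: component {D, I}.
From H: component {H}.
That's 4 components.

4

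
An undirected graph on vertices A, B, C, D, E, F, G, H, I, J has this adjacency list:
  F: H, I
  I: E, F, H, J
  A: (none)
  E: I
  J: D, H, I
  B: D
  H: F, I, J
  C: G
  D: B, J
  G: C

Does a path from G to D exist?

Explore from G.
Distance 1: reach C.
The search is exhausted without reaching D; it lies in a different component.

No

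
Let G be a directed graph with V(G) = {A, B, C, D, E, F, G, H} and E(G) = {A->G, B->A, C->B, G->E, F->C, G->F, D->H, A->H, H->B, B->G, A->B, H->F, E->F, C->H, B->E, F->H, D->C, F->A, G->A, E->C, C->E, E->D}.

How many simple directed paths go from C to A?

20

C→B→A
C→B→E→D→H→F→A
C→B→E→F→A
C→B→G→A
C→B→G→E→D→H→F→A
C→B→G→E→F→A
C→B→G→F→A
C→E→D→H→B→A
... and 12 more.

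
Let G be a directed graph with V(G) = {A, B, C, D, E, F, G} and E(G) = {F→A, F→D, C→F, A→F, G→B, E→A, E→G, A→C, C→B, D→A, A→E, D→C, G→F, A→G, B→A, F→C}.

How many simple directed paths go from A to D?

4

A→C→F→D
A→E→G→F→D
A→F→D
A→G→F→D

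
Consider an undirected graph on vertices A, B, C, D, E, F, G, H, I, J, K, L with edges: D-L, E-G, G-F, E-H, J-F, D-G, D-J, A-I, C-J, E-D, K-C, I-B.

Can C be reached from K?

Explore from K.
Distance 1: reach C.
Found C.

Yes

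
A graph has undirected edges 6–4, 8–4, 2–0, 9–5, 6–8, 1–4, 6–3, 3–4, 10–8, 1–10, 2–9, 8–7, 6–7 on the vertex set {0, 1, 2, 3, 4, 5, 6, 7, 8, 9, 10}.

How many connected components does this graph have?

From 0: component {0, 2, 5, 9}.
From 1: component {1, 3, 4, 6, 7, 8, 10}.
That's 2 components.

2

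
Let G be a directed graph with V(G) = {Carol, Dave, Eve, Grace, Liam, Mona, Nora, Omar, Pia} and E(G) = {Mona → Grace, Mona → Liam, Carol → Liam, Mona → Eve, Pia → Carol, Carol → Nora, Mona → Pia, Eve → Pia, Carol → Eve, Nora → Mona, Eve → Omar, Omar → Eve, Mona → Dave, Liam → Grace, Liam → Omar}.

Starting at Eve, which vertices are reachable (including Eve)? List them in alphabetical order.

Carol, Dave, Eve, Grace, Liam, Mona, Nora, Omar, Pia

Start at Eve.
Its neighbours: Omar, Pia.
Then their neighbours: Carol.
Then next layer: Liam, Nora.
Then next layer: Grace, Mona.
Then next layer: Dave.
Every vertex is now reached.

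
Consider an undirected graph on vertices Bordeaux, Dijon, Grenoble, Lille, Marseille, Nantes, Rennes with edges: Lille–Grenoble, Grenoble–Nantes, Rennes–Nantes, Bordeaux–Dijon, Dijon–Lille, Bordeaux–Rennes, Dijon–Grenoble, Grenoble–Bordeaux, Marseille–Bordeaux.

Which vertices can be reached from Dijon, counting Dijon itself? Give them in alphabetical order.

Bordeaux, Dijon, Grenoble, Lille, Marseille, Nantes, Rennes

Start at Dijon.
Its neighbours: Bordeaux, Grenoble, Lille.
Then their neighbours: Marseille, Nantes, Rennes.
Every vertex is now reached.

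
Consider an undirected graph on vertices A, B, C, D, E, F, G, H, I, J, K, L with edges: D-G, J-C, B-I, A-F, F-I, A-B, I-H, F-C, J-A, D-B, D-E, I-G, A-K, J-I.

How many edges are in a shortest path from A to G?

Distance 0: A.
Distance 1: B, F, J, K.
Distance 2: C, D, I.
Distance 3: E, G, H — contains G.

3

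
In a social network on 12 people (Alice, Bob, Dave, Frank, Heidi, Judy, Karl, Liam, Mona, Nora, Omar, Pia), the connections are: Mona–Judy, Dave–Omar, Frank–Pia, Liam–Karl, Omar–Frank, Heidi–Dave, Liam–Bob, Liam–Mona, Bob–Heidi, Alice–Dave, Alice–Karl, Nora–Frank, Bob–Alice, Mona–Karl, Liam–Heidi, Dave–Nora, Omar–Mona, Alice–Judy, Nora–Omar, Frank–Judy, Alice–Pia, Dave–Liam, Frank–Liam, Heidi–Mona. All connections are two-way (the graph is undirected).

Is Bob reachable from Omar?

Explore from Omar.
Distance 1: reach Dave, Frank, Mona, Nora.
Distance 2: reach Alice, Heidi, Judy, Karl, Liam, Pia.
Distance 3: reach Bob.
Found Bob.

Yes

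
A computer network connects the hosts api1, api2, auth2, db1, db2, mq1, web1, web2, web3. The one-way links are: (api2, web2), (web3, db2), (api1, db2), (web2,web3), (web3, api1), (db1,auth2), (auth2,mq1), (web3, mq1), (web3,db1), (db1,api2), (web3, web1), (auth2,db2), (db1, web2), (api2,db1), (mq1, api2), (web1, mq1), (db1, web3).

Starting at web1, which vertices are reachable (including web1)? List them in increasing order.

Start at web1.
Its neighbours: mq1.
Then their neighbours: api2.
Then next layer: db1, web2.
Then next layer: auth2, web3.
Then next layer: api1, db2.
Every vertex is now reached.

api1, api2, auth2, db1, db2, mq1, web1, web2, web3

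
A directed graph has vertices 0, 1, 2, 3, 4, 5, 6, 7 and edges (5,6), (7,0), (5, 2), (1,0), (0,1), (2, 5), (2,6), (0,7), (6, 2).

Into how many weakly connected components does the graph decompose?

4

From 0: component {0, 1, 7}.
From 2: component {2, 5, 6}.
From 3: component {3}.
From 4: component {4}.
That's 4 components.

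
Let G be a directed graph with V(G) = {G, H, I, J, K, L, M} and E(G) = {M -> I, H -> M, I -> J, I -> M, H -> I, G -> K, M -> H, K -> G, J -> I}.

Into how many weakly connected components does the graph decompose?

3

From G: component {G, K}.
From H: component {H, I, J, M}.
From L: component {L}.
That's 3 components.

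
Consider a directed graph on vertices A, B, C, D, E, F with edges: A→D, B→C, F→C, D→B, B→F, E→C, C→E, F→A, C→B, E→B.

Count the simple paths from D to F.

1

D→B→F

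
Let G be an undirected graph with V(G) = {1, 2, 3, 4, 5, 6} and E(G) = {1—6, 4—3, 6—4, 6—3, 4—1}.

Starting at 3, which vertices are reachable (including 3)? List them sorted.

1, 3, 4, 6

Start at 3.
Its neighbours: 4, 6.
Then their neighbours: 1.
Nothing further is reachable.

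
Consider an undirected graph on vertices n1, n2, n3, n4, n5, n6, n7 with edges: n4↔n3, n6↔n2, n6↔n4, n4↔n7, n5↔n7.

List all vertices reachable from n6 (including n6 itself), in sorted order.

Start at n6.
Its neighbours: n2, n4.
Then their neighbours: n3, n7.
Then next layer: n5.
Nothing further is reachable.

n2, n3, n4, n5, n6, n7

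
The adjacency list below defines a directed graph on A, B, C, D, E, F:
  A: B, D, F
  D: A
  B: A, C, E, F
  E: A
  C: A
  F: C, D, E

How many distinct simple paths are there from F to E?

F→C→A→B→E
F→D→A→B→E
F→E

3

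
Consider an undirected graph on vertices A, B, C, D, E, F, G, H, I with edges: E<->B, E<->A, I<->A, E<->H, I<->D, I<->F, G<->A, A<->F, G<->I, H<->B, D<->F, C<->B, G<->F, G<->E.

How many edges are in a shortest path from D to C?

5

Distance 0: D.
Distance 1: F, I.
Distance 2: A, G.
Distance 3: E.
Distance 4: B, H.
Distance 5: C — contains C.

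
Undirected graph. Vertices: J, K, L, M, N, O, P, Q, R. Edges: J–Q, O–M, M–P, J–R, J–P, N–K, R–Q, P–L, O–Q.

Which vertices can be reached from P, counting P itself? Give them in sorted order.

J, L, M, O, P, Q, R

Start at P.
Its neighbours: J, L, M.
Then their neighbours: O, Q, R.
Nothing further is reachable.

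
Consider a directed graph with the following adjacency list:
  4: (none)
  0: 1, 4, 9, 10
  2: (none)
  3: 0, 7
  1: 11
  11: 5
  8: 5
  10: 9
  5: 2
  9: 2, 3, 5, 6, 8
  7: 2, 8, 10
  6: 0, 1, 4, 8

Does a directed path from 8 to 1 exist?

No

Explore from 8.
Distance 1: reach 5.
Distance 2: reach 2.
The search from 8 is exhausted; no directed path reaches 1.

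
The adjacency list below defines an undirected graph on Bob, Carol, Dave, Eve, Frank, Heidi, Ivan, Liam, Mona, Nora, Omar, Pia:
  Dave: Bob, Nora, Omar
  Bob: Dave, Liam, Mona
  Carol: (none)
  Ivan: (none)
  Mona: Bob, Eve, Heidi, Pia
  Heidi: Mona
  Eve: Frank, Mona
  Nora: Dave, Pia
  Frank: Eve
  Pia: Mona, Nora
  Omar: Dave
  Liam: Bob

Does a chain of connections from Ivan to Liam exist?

No

Ivan has no edges, so nothing is reachable from it.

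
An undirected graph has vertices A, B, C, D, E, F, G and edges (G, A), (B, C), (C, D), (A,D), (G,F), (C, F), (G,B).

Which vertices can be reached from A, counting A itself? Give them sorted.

A, B, C, D, F, G

Start at A.
Its neighbours: D, G.
Then their neighbours: B, C, F.
Nothing further is reachable.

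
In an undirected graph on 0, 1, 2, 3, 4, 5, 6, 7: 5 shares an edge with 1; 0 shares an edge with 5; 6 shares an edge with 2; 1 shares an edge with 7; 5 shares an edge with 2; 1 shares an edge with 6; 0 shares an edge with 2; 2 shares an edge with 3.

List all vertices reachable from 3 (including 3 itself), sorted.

0, 1, 2, 3, 5, 6, 7

Start at 3.
Its neighbours: 2.
Then their neighbours: 0, 5, 6.
Then next layer: 1.
Then next layer: 7.
Nothing further is reachable.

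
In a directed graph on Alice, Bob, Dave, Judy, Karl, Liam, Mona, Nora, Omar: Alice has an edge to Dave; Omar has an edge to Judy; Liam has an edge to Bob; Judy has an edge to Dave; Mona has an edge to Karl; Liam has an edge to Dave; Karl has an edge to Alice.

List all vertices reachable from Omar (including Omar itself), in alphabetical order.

Start at Omar.
Its neighbours: Judy.
Then their neighbours: Dave.
Nothing further is reachable.

Dave, Judy, Omar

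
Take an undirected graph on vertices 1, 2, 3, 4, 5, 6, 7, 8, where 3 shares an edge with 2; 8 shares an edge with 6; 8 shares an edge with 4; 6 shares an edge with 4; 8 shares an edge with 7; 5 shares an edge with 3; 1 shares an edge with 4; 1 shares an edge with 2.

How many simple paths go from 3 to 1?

3–2–1

1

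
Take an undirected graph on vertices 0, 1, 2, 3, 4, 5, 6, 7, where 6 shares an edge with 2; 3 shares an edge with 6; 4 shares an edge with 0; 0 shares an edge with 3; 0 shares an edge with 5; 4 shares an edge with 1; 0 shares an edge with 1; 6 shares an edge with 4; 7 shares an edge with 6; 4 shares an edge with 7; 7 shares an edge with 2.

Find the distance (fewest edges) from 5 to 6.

Distance 0: 5.
Distance 1: 0.
Distance 2: 1, 3, 4.
Distance 3: 6, 7 — contains 6.

3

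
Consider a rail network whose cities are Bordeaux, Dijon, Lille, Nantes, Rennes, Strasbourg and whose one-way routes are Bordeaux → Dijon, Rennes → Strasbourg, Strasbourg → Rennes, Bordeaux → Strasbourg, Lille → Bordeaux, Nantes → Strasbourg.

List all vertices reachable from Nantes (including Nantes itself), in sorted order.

Start at Nantes.
Its neighbours: Strasbourg.
Then their neighbours: Rennes.
Nothing further is reachable.

Nantes, Rennes, Strasbourg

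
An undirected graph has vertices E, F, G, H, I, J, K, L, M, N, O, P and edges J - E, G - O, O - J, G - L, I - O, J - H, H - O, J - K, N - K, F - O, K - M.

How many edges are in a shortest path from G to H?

2

Distance 0: G.
Distance 1: L, O.
Distance 2: F, H, I, J — contains H.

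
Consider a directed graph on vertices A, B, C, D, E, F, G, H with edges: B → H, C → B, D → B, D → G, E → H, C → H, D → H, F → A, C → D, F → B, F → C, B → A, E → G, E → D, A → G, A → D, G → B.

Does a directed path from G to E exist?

Explore from G.
Distance 1: reach B.
Distance 2: reach A, H.
Distance 3: reach D.
The search from G is exhausted; no directed path reaches E.

No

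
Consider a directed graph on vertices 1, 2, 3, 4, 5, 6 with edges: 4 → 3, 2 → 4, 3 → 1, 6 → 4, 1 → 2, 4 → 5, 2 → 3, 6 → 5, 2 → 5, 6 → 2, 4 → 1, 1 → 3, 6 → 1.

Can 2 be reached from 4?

Yes

Explore from 4.
Distance 1: reach 1, 3, 5.
Distance 2: reach 2.
Found 2.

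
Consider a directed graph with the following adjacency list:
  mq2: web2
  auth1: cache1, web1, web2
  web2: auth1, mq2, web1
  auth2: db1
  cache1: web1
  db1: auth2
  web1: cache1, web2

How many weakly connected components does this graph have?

From auth1: component {auth1, cache1, mq2, web1, web2}.
From auth2: component {auth2, db1}.
That's 2 components.

2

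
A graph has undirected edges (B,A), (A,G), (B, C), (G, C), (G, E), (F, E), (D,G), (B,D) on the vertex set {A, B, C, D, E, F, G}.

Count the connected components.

1

From A: component {A, B, C, D, E, F, G}.
That's 1 component.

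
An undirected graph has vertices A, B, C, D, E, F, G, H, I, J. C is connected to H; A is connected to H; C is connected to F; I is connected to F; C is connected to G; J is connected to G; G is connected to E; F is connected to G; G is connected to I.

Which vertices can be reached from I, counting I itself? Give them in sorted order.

Start at I.
Its neighbours: F, G.
Then their neighbours: C, E, J.
Then next layer: H.
Then next layer: A.
Nothing further is reachable.

A, C, E, F, G, H, I, J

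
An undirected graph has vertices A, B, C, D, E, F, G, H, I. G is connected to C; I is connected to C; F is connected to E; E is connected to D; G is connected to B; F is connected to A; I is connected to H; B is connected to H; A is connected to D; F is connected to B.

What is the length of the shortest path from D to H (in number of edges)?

Distance 0: D.
Distance 1: A, E.
Distance 2: F.
Distance 3: B.
Distance 4: G, H — contains H.

4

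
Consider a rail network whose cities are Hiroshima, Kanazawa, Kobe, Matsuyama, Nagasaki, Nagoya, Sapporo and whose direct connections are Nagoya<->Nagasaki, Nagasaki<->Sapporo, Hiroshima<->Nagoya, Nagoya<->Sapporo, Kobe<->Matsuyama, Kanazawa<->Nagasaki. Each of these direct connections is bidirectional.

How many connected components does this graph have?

2

From Hiroshima: component {Hiroshima, Kanazawa, Nagasaki, Nagoya, Sapporo}.
From Kobe: component {Kobe, Matsuyama}.
That's 2 components.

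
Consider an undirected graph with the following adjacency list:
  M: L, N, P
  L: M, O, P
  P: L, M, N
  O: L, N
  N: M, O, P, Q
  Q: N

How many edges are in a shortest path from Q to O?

Distance 0: Q.
Distance 1: N.
Distance 2: M, O, P — contains O.

2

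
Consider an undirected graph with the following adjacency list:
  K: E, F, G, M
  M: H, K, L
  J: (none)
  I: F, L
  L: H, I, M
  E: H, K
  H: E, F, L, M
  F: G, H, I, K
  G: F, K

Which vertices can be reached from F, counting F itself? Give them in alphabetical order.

E, F, G, H, I, K, L, M

Start at F.
Its neighbours: G, H, I, K.
Then their neighbours: E, L, M.
Nothing further is reachable.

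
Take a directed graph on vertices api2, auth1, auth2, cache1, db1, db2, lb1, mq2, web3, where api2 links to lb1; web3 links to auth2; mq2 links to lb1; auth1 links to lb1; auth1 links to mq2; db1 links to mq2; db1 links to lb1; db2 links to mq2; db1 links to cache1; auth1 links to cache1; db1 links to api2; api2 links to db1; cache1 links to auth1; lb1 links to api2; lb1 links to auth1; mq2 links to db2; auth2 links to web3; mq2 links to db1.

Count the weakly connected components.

From api2: component {api2, auth1, cache1, db1, db2, lb1, mq2}.
From auth2: component {auth2, web3}.
That's 2 components.

2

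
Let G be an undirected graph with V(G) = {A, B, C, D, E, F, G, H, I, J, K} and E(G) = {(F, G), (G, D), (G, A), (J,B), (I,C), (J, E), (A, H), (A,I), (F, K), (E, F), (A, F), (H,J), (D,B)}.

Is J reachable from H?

Yes

Explore from H.
Distance 1: reach A, J.
Found J.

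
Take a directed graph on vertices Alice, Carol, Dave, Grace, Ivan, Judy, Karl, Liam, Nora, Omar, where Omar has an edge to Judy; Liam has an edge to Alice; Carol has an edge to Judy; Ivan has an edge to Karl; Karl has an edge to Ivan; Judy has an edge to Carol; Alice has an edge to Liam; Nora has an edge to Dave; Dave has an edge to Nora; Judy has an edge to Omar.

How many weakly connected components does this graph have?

5

From Alice: component {Alice, Liam}.
From Carol: component {Carol, Judy, Omar}.
From Dave: component {Dave, Nora}.
From Grace: component {Grace}.
From Ivan: component {Ivan, Karl}.
That's 5 components.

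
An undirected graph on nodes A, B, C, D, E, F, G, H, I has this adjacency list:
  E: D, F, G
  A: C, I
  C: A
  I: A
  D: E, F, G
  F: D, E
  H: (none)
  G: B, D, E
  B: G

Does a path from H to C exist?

H has no edges, so nothing is reachable from it.

No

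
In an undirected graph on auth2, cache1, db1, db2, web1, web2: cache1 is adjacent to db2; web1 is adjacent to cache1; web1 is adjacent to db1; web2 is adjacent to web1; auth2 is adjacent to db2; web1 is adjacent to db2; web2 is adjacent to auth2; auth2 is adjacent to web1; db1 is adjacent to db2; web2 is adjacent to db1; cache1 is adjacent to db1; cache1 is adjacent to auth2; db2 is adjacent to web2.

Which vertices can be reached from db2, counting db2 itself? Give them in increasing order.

Start at db2.
Its neighbours: auth2, cache1, db1, web1, web2.
Every vertex is now reached.

auth2, cache1, db1, db2, web1, web2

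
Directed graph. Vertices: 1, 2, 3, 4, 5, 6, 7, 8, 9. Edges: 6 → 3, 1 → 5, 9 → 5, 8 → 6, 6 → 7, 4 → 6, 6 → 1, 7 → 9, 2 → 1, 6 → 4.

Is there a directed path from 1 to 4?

No

Explore from 1.
Distance 1: reach 5.
The search from 1 is exhausted; no directed path reaches 4.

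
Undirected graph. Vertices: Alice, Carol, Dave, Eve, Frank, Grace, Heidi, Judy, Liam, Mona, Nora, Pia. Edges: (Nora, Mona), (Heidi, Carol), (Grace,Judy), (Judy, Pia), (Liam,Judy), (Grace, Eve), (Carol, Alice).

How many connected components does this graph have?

5

From Alice: component {Alice, Carol, Heidi}.
From Dave: component {Dave}.
From Eve: component {Eve, Grace, Judy, Liam, Pia}.
From Frank: component {Frank}.
From Mona: component {Mona, Nora}.
That's 5 components.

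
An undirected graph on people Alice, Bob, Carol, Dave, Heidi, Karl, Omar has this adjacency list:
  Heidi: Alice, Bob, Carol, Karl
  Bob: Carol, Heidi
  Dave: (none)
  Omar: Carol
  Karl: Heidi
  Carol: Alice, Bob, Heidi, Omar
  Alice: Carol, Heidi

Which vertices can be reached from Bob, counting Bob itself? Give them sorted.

Start at Bob.
Its neighbours: Carol, Heidi.
Then their neighbours: Alice, Karl, Omar.
Nothing further is reachable.

Alice, Bob, Carol, Heidi, Karl, Omar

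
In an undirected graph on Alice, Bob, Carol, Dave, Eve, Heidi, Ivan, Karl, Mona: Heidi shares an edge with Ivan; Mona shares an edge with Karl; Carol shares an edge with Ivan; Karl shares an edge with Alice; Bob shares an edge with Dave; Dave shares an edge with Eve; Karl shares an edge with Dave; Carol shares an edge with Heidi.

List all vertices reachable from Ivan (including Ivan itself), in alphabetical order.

Start at Ivan.
Its neighbours: Carol, Heidi.
Nothing further is reachable.

Carol, Heidi, Ivan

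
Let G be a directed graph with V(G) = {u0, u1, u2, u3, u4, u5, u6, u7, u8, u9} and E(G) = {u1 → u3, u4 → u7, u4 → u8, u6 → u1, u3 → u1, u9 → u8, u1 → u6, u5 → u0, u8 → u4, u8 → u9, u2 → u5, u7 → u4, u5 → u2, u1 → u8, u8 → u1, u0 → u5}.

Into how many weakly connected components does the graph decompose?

From u0: component {u0, u2, u5}.
From u1: component {u1, u3, u4, u6, u7, u8, u9}.
That's 2 components.

2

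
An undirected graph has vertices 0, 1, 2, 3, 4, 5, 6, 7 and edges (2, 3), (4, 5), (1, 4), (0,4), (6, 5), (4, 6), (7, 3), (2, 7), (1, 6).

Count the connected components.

From 0: component {0, 1, 4, 5, 6}.
From 2: component {2, 3, 7}.
That's 2 components.

2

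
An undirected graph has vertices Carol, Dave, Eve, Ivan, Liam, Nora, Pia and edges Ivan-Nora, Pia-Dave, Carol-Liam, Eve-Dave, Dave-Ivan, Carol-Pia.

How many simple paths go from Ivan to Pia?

1

Ivan–Dave–Pia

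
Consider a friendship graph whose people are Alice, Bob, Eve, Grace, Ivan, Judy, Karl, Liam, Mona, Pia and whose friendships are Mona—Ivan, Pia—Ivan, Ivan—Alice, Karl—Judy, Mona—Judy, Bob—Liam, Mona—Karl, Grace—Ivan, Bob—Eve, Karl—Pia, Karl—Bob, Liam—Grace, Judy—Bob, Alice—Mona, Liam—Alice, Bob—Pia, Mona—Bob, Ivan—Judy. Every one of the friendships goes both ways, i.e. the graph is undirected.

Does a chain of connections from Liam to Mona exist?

Yes

Explore from Liam.
Distance 1: reach Alice, Bob, Grace.
Distance 2: reach Eve, Ivan, Judy, Karl, Mona, Pia.
Found Mona.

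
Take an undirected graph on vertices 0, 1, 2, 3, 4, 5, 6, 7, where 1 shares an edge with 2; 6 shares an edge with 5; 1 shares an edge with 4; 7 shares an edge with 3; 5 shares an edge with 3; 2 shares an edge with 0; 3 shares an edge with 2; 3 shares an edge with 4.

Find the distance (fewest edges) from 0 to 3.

Distance 0: 0.
Distance 1: 2.
Distance 2: 1, 3 — contains 3.

2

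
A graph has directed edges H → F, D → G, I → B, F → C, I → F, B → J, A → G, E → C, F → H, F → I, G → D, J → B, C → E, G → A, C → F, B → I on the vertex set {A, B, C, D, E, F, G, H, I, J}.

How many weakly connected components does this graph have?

2

From A: component {A, D, G}.
From B: component {B, C, E, F, H, I, J}.
That's 2 components.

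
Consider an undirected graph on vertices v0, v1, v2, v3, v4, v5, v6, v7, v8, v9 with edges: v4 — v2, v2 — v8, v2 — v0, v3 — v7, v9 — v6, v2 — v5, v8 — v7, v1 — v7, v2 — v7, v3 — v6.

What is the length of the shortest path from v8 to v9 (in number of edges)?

4

Distance 0: v8.
Distance 1: v2, v7.
Distance 2: v0, v1, v3, v4, v5.
Distance 3: v6.
Distance 4: v9 — contains v9.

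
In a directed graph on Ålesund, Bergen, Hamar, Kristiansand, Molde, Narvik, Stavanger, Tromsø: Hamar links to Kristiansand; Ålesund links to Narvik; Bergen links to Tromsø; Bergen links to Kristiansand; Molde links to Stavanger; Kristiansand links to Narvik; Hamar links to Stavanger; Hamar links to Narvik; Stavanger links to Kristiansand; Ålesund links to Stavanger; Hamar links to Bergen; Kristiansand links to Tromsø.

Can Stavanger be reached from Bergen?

Explore from Bergen.
Distance 1: reach Kristiansand, Tromsø.
Distance 2: reach Narvik.
The search from Bergen is exhausted; no directed path reaches Stavanger.

No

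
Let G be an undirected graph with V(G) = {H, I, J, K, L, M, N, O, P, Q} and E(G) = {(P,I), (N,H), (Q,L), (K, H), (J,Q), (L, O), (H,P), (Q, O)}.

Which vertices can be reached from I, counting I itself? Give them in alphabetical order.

H, I, K, N, P

Start at I.
Its neighbours: P.
Then their neighbours: H.
Then next layer: K, N.
Nothing further is reachable.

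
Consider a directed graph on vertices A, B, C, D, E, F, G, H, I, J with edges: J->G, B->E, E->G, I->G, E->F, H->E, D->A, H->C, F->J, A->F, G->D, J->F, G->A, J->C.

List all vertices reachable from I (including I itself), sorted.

Start at I.
Its neighbours: G.
Then their neighbours: A, D.
Then next layer: F.
Then next layer: J.
Then next layer: C.
Nothing further is reachable.

A, C, D, F, G, I, J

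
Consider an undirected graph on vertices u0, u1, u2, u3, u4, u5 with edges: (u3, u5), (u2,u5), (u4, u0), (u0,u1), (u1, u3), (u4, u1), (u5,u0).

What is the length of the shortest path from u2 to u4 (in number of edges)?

Distance 0: u2.
Distance 1: u5.
Distance 2: u0, u3.
Distance 3: u1, u4 — contains u4.

3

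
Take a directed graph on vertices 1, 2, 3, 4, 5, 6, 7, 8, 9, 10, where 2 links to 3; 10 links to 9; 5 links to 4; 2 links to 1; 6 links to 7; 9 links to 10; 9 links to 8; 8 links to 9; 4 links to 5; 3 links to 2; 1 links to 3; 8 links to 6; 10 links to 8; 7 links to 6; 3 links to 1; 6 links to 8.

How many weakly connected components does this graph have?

3

From 1: component {1, 2, 3}.
From 4: component {4, 5}.
From 6: component {6, 7, 8, 9, 10}.
That's 3 components.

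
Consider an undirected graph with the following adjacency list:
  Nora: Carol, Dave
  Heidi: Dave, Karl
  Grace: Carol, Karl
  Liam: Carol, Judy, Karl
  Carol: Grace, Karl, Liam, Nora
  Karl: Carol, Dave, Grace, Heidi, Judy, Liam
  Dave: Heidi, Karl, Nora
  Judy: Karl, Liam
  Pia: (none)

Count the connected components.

From Carol: component {Carol, Dave, Grace, Heidi, Judy, Karl, Liam, Nora}.
From Pia: component {Pia}.
That's 2 components.

2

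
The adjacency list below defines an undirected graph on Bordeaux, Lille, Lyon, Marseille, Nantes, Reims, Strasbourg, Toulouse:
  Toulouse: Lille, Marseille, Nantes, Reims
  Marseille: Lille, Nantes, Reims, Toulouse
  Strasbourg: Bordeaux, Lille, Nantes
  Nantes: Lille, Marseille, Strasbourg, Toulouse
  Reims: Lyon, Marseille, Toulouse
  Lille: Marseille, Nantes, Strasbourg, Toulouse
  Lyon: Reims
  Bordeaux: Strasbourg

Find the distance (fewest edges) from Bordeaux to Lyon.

5

Distance 0: Bordeaux.
Distance 1: Strasbourg.
Distance 2: Lille, Nantes.
Distance 3: Marseille, Toulouse.
Distance 4: Reims.
Distance 5: Lyon — contains Lyon.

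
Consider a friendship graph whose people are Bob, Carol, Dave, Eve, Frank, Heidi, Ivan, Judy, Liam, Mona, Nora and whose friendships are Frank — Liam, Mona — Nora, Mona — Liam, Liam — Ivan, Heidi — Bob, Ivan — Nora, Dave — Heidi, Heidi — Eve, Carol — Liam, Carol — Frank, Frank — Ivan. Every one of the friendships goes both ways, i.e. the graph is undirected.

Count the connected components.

From Bob: component {Bob, Dave, Eve, Heidi}.
From Carol: component {Carol, Frank, Ivan, Liam, Mona, Nora}.
From Judy: component {Judy}.
That's 3 components.

3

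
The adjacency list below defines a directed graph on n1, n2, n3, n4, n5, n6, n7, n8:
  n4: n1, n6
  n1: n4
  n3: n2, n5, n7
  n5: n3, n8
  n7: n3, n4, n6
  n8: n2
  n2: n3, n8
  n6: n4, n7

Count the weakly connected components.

1

From n1: component {n1, n2, n3, n4, n5, n6, n7, n8}.
That's 1 component.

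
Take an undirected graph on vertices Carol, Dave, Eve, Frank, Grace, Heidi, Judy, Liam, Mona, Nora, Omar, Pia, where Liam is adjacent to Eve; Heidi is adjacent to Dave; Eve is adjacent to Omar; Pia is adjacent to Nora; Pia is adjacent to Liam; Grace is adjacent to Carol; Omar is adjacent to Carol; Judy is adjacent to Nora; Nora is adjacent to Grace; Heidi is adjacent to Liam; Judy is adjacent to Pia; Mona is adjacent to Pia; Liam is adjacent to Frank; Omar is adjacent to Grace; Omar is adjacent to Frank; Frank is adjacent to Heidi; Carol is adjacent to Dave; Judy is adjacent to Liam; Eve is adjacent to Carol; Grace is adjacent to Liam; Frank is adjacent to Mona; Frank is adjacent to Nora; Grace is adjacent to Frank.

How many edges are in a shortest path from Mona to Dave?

Distance 0: Mona.
Distance 1: Frank, Pia.
Distance 2: Grace, Heidi, Judy, Liam, Nora, Omar.
Distance 3: Carol, Dave, Eve — contains Dave.

3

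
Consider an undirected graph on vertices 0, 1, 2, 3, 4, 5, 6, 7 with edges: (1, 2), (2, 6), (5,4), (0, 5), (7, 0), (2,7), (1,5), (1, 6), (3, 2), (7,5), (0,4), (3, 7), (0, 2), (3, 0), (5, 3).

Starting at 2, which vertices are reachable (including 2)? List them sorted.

0, 1, 2, 3, 4, 5, 6, 7

Start at 2.
Its neighbours: 0, 1, 3, 6, 7.
Then their neighbours: 4, 5.
Every vertex is now reached.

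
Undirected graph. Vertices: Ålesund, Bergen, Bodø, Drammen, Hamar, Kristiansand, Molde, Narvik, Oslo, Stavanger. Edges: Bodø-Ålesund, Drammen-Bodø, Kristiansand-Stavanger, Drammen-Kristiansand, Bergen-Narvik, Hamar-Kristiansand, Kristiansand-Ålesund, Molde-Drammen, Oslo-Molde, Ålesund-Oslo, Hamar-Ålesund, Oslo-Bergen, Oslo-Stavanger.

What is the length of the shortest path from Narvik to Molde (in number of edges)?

Distance 0: Narvik.
Distance 1: Bergen.
Distance 2: Oslo.
Distance 3: Ålesund, Molde, Stavanger — contains Molde.

3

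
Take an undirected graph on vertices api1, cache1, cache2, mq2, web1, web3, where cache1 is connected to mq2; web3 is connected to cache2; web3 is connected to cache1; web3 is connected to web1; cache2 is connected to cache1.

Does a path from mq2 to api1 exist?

No

Explore from mq2.
Distance 1: reach cache1.
Distance 2: reach cache2, web3.
Distance 3: reach web1.
The search is exhausted without reaching api1; it lies in a different component.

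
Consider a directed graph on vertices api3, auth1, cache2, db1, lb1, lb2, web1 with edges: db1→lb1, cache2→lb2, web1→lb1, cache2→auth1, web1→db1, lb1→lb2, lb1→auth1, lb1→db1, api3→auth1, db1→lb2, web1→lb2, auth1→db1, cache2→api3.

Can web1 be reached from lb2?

No

lb2 has no outgoing edges, so nothing is reachable from it.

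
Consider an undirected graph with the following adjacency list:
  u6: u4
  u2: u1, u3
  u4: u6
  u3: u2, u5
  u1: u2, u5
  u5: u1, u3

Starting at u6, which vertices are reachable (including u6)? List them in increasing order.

u4, u6

Start at u6.
Its neighbours: u4.
Nothing further is reachable.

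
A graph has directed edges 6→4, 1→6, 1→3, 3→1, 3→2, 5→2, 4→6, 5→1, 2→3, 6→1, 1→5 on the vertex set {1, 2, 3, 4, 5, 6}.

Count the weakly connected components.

1

From 1: component {1, 2, 3, 4, 5, 6}.
That's 1 component.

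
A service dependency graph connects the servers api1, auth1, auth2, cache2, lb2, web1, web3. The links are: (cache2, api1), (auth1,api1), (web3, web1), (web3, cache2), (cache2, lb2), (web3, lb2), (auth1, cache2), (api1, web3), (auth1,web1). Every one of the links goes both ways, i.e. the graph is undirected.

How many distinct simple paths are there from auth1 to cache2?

7

auth1–api1–cache2
auth1–api1–web3–cache2
auth1–api1–web3–lb2–cache2
auth1–cache2
auth1–web1–web3–api1–cache2
auth1–web1–web3–cache2
auth1–web1–web3–lb2–cache2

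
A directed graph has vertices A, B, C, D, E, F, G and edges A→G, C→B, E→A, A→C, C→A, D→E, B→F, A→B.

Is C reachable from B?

Explore from B.
Distance 1: reach F.
The search from B is exhausted; no directed path reaches C.

No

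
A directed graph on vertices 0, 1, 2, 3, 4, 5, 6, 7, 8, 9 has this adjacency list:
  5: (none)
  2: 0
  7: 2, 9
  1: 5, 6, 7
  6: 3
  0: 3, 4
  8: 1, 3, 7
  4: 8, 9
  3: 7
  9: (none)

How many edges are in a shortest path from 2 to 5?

Distance 0: 2.
Distance 1: 0.
Distance 2: 3, 4.
Distance 3: 7, 8, 9.
Distance 4: 1.
Distance 5: 5, 6 — contains 5.

5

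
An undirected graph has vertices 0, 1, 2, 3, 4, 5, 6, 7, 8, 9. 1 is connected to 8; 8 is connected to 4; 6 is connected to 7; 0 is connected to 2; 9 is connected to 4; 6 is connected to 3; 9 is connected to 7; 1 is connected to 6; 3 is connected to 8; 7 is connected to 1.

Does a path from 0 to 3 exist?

No

Explore from 0.
Distance 1: reach 2.
The search is exhausted without reaching 3; it lies in a different component.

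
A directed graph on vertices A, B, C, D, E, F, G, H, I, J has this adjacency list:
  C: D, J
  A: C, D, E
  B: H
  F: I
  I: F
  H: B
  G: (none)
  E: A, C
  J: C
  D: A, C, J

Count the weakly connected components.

4

From A: component {A, C, D, E, J}.
From B: component {B, H}.
From F: component {F, I}.
From G: component {G}.
That's 4 components.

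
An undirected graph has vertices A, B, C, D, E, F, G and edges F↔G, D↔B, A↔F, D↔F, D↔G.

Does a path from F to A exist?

Explore from F.
Distance 1: reach A, D, G.
Found A.

Yes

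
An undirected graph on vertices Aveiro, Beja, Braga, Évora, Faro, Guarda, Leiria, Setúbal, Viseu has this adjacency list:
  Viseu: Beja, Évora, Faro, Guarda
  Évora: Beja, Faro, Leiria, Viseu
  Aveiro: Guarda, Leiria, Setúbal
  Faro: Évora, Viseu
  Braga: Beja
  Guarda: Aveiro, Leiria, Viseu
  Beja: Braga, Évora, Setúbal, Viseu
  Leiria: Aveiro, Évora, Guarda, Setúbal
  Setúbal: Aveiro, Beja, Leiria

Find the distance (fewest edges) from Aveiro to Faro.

Distance 0: Aveiro.
Distance 1: Guarda, Leiria, Setúbal.
Distance 2: Beja, Évora, Viseu.
Distance 3: Braga, Faro — contains Faro.

3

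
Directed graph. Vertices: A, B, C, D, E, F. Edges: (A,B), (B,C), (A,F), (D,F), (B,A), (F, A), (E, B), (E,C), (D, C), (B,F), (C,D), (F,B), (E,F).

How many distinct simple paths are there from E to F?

5

E→B→A→F
E→B→C→D→F
E→B→F
E→C→D→F
E→F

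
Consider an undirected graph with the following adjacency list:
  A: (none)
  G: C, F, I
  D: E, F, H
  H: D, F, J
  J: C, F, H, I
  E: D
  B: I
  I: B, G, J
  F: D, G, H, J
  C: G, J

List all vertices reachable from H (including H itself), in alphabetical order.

B, C, D, E, F, G, H, I, J

Start at H.
Its neighbours: D, F, J.
Then their neighbours: C, E, G, I.
Then next layer: B.
Nothing further is reachable.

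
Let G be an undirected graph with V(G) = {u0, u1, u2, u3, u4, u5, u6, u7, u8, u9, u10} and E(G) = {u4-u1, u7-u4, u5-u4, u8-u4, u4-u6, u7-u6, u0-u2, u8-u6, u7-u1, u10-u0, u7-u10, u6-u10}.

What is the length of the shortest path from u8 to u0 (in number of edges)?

Distance 0: u8.
Distance 1: u4, u6.
Distance 2: u1, u5, u7, u10.
Distance 3: u0 — contains u0.

3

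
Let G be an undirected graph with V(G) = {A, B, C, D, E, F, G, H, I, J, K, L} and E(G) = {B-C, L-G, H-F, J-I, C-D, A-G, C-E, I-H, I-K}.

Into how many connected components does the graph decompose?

From A: component {A, G, L}.
From B: component {B, C, D, E}.
From F: component {F, H, I, J, K}.
That's 3 components.

3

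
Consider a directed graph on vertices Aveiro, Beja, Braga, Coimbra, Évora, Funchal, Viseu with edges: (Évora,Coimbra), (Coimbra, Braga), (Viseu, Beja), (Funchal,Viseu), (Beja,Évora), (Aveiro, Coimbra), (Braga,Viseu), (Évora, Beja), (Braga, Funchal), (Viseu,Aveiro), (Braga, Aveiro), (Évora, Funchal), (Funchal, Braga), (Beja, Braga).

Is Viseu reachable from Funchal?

Explore from Funchal.
Distance 1: reach Braga, Viseu.
Found Viseu.

Yes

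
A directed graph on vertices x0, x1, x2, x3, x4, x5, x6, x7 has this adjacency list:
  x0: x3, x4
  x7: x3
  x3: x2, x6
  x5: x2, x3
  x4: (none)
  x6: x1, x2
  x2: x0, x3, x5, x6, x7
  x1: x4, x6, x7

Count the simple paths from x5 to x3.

5

x5→x2→x0→x3
x5→x2→x3
x5→x2→x6→x1→x7→x3
x5→x2→x7→x3
x5→x3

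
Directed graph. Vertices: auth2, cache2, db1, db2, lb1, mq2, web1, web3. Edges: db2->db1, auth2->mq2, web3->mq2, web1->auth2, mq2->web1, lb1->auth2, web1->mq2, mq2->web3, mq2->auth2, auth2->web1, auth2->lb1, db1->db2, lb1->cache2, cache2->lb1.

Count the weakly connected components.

From auth2: component {auth2, cache2, lb1, mq2, web1, web3}.
From db1: component {db1, db2}.
That's 2 components.

2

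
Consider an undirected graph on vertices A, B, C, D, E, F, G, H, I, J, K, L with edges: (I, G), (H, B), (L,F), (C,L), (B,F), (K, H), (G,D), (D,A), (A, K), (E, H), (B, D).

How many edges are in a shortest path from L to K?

4

Distance 0: L.
Distance 1: C, F.
Distance 2: B.
Distance 3: D, H.
Distance 4: A, E, G, K — contains K.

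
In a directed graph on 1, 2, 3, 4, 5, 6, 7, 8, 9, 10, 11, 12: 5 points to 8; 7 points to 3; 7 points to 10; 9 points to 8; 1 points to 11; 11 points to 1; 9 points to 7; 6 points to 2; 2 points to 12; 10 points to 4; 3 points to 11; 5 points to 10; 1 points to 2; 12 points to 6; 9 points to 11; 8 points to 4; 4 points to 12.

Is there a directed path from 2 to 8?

No

Explore from 2.
Distance 1: reach 12.
Distance 2: reach 6.
The search from 2 is exhausted; no directed path reaches 8.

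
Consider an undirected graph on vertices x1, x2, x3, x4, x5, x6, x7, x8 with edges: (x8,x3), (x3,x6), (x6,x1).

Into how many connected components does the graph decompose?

5

From x1: component {x1, x3, x6, x8}.
From x2: component {x2}.
From x4: component {x4}.
From x5: component {x5}.
From x7: component {x7}.
That's 5 components.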